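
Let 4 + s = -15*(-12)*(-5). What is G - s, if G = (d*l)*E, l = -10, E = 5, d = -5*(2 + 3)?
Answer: 2154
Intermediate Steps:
d = -25 (d = -5*5 = -25)
G = 1250 (G = -25*(-10)*5 = 250*5 = 1250)
s = -904 (s = -4 - 15*(-12)*(-5) = -4 + 180*(-5) = -4 - 900 = -904)
G - s = 1250 - 1*(-904) = 1250 + 904 = 2154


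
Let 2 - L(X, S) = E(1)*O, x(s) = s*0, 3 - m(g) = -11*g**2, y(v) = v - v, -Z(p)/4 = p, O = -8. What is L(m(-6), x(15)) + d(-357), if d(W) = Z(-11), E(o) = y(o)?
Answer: 46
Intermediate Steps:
Z(p) = -4*p
y(v) = 0
E(o) = 0
m(g) = 3 + 11*g**2 (m(g) = 3 - (-11)*g**2 = 3 + 11*g**2)
x(s) = 0
L(X, S) = 2 (L(X, S) = 2 - 0*(-8) = 2 - 1*0 = 2 + 0 = 2)
d(W) = 44 (d(W) = -4*(-11) = 44)
L(m(-6), x(15)) + d(-357) = 2 + 44 = 46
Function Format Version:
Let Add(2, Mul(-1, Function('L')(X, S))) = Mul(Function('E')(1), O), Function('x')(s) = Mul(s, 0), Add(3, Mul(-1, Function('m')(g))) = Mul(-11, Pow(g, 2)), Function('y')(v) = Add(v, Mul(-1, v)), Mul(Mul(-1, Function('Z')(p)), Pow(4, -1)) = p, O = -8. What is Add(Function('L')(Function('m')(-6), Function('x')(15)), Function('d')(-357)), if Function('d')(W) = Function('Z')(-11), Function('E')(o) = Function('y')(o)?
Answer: 46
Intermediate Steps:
Function('Z')(p) = Mul(-4, p)
Function('y')(v) = 0
Function('E')(o) = 0
Function('m')(g) = Add(3, Mul(11, Pow(g, 2))) (Function('m')(g) = Add(3, Mul(-1, Mul(-11, Pow(g, 2)))) = Add(3, Mul(11, Pow(g, 2))))
Function('x')(s) = 0
Function('L')(X, S) = 2 (Function('L')(X, S) = Add(2, Mul(-1, Mul(0, -8))) = Add(2, Mul(-1, 0)) = Add(2, 0) = 2)
Function('d')(W) = 44 (Function('d')(W) = Mul(-4, -11) = 44)
Add(Function('L')(Function('m')(-6), Function('x')(15)), Function('d')(-357)) = Add(2, 44) = 46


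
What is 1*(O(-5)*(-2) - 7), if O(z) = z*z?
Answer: -57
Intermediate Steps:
O(z) = z²
1*(O(-5)*(-2) - 7) = 1*((-5)²*(-2) - 7) = 1*(25*(-2) - 7) = 1*(-50 - 7) = 1*(-57) = -57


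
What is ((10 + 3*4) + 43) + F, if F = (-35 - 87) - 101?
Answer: -158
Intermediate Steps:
F = -223 (F = -122 - 101 = -223)
((10 + 3*4) + 43) + F = ((10 + 3*4) + 43) - 223 = ((10 + 12) + 43) - 223 = (22 + 43) - 223 = 65 - 223 = -158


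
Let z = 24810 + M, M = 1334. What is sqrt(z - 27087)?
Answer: I*sqrt(943) ≈ 30.708*I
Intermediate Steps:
z = 26144 (z = 24810 + 1334 = 26144)
sqrt(z - 27087) = sqrt(26144 - 27087) = sqrt(-943) = I*sqrt(943)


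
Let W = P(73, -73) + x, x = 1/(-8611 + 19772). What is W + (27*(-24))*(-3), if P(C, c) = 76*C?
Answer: 83618213/11161 ≈ 7492.0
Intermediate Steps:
x = 1/11161 ≈ 8.9598e-5
W = 61921229/11161 (W = 76*73 + 1/11161 = 5548 + 1/11161 = 61921229/11161 ≈ 5548.0)
W + (27*(-24))*(-3) = 61921229/11161 + (27*(-24))*(-3) = 61921229/11161 - 648*(-3) = 61921229/11161 + 1944 = 83618213/11161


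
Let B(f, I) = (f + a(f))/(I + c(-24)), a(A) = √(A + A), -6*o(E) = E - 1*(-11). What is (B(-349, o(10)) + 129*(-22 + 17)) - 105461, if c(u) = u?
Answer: -5835132/55 - 2*I*√698/55 ≈ -1.0609e+5 - 0.96072*I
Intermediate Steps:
o(E) = -11/6 - E/6 (o(E) = -(E - 1*(-11))/6 = -(E + 11)/6 = -(11 + E)/6 = -11/6 - E/6)
a(A) = √2*√A (a(A) = √(2*A) = √2*√A)
B(f, I) = (f + √2*√f)/(-24 + I) (B(f, I) = (f + √2*√f)/(I - 24) = (f + √2*√f)/(-24 + I))
(B(-349, o(10)) + 129*(-22 + 17)) - 105461 = ((-349 + √2*√(-349))/(-24 + (-11/6 - ⅙*10)) + 129*(-22 + 17)) - 105461 = ((-349 + √2*(I*√349))/(-24 + (-11/6 - 5/3)) + 129*(-5)) - 105461 = ((-349 + I*√698)/(-24 - 7/2) - 645) - 105461 = ((-349 + I*√698)/(-55/2) - 645) - 105461 = (-2*(-349 + I*√698)/55 - 645) - 105461 = ((698/55 - 2*I*√698/55) - 645) - 105461 = (-34777/55 - 2*I*√698/55) - 105461 = -5835132/55 - 2*I*√698/55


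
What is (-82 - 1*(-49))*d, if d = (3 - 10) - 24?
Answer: 1023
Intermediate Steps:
d = -31 (d = -7 - 24 = -31)
(-82 - 1*(-49))*d = (-82 - 1*(-49))*(-31) = (-82 + 49)*(-31) = -33*(-31) = 1023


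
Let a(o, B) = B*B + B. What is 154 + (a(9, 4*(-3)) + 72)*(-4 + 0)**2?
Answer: 3418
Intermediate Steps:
a(o, B) = B + B**2 (a(o, B) = B**2 + B = B + B**2)
154 + (a(9, 4*(-3)) + 72)*(-4 + 0)**2 = 154 + ((4*(-3))*(1 + 4*(-3)) + 72)*(-4 + 0)**2 = 154 + (-12*(1 - 12) + 72)*(-4)**2 = 154 + (-12*(-11) + 72)*16 = 154 + (132 + 72)*16 = 154 + 204*16 = 154 + 3264 = 3418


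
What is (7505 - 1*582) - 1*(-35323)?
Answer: 42246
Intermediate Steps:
(7505 - 1*582) - 1*(-35323) = (7505 - 582) + 35323 = 6923 + 35323 = 42246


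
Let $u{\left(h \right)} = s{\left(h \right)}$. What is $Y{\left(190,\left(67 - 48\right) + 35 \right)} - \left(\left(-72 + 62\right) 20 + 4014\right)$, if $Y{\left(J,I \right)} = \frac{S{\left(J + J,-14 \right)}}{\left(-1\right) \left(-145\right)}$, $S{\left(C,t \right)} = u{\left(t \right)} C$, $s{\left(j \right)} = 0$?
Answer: $-3814$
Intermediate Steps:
$u{\left(h \right)} = 0$
$S{\left(C,t \right)} = 0$ ($S{\left(C,t \right)} = 0 C = 0$)
$Y{\left(J,I \right)} = 0$ ($Y{\left(J,I \right)} = \frac{0}{\left(-1\right) \left(-145\right)} = \frac{0}{145} = 0 \cdot \frac{1}{145} = 0$)
$Y{\left(190,\left(67 - 48\right) + 35 \right)} - \left(\left(-72 + 62\right) 20 + 4014\right) = 0 - \left(\left(-72 + 62\right) 20 + 4014\right) = 0 - \left(\left(-10\right) 20 + 4014\right) = 0 - \left(-200 + 4014\right) = 0 - 3814 = -3814$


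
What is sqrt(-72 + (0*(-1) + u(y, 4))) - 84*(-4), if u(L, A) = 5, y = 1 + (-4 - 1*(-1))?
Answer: 336 + I*sqrt(67) ≈ 336.0 + 8.1853*I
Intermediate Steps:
y = -2 (y = 1 + (-4 + 1) = 1 - 3 = -2)
sqrt(-72 + (0*(-1) + u(y, 4))) - 84*(-4) = sqrt(-72 + (0*(-1) + 5)) - 84*(-4) = sqrt(-72 + (0 + 5)) + 336 = sqrt(-72 + 5) + 336 = sqrt(-67) + 336 = I*sqrt(67) + 336 = 336 + I*sqrt(67)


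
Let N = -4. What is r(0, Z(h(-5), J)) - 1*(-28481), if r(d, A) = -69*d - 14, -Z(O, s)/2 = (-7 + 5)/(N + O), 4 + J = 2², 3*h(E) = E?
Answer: 28467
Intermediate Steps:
h(E) = E/3
J = 0 (J = -4 + 2² = -4 + 4 = 0)
Z(O, s) = 4/(-4 + O) (Z(O, s) = -2*(-7 + 5)/(-4 + O) = -(-4)/(-4 + O) = 4/(-4 + O))
r(d, A) = -14 - 69*d
r(0, Z(h(-5), J)) - 1*(-28481) = (-14 - 69*0) - 1*(-28481) = (-14 + 0) + 28481 = -14 + 28481 = 28467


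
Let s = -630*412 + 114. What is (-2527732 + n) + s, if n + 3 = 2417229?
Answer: -369952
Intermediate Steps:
s = -259446 (s = -259560 + 114 = -259446)
n = 2417226 (n = -3 + 2417229 = 2417226)
(-2527732 + n) + s = (-2527732 + 2417226) - 259446 = -110506 - 259446 = -369952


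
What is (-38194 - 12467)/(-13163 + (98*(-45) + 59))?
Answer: 5629/1946 ≈ 2.8926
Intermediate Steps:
(-38194 - 12467)/(-13163 + (98*(-45) + 59)) = -50661/(-13163 + (-4410 + 59)) = -50661/(-13163 - 4351) = -50661/(-17514) = -50661*(-1/17514) = 5629/1946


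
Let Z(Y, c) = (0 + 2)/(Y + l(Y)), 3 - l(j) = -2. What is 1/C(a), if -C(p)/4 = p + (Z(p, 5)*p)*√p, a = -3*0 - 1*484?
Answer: 229441/447945872 + 479*I/10180588 ≈ 0.00051221 + 4.705e-5*I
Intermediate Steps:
l(j) = 5 (l(j) = 3 - 1*(-2) = 3 + 2 = 5)
a = -484 (a = 0 - 484 = -484)
Z(Y, c) = 2/(5 + Y) (Z(Y, c) = (0 + 2)/(Y + 5) = 2/(5 + Y))
C(p) = -4*p - 8*p^(3/2)/(5 + p) (C(p) = -4*(p + ((2/(5 + p))*p)*√p) = -4*(p + (2*p/(5 + p))*√p) = -4*(p + 2*p^(3/2)/(5 + p)) = -4*p - 8*p^(3/2)/(5 + p))
1/C(a) = 1/(4*(-(-21296)*I - 1*(-484)*(5 - 484))/(5 - 484)) = 1/(4*(-(-21296)*I - 1*(-484)*(-479))/(-479)) = 1/(4*(-1/479)*(21296*I - 231836)) = 1/(4*(-1/479)*(-231836 + 21296*I)) = 1/(1936 - 85184*I/479) = 229441*(1936 + 85184*I/479)/867223208192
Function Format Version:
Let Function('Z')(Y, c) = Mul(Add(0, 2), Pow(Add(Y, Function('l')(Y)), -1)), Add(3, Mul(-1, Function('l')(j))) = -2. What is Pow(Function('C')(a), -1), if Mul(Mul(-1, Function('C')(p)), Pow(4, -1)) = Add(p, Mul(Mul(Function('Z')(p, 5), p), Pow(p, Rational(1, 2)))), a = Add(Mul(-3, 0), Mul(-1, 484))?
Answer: Add(Rational(229441, 447945872), Mul(Rational(479, 10180588), I)) ≈ Add(0.00051221, Mul(4.7050e-5, I))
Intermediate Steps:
Function('l')(j) = 5 (Function('l')(j) = Add(3, Mul(-1, -2)) = Add(3, 2) = 5)
a = -484 (a = Add(0, -484) = -484)
Function('Z')(Y, c) = Mul(2, Pow(Add(5, Y), -1)) (Function('Z')(Y, c) = Mul(Add(0, 2), Pow(Add(Y, 5), -1)) = Mul(2, Pow(Add(5, Y), -1)))
Function('C')(p) = Add(Mul(-4, p), Mul(-8, Pow(p, Rational(3, 2)), Pow(Add(5, p), -1))) (Function('C')(p) = Mul(-4, Add(p, Mul(Mul(Mul(2, Pow(Add(5, p), -1)), p), Pow(p, Rational(1, 2))))) = Mul(-4, Add(p, Mul(Mul(2, p, Pow(Add(5, p), -1)), Pow(p, Rational(1, 2))))) = Mul(-4, Add(p, Mul(2, Pow(p, Rational(3, 2)), Pow(Add(5, p), -1)))) = Add(Mul(-4, p), Mul(-8, Pow(p, Rational(3, 2)), Pow(Add(5, p), -1))))
Pow(Function('C')(a), -1) = Pow(Mul(4, Pow(Add(5, -484), -1), Add(Mul(-2, Pow(-484, Rational(3, 2))), Mul(-1, -484, Add(5, -484)))), -1) = Pow(Mul(4, Pow(-479, -1), Add(Mul(-2, Mul(-10648, I)), Mul(-1, -484, -479))), -1) = Pow(Mul(4, Rational(-1, 479), Add(Mul(21296, I), -231836)), -1) = Pow(Mul(4, Rational(-1, 479), Add(-231836, Mul(21296, I))), -1) = Pow(Add(1936, Mul(Rational(-85184, 479), I)), -1) = Mul(Rational(229441, 867223208192), Add(1936, Mul(Rational(85184, 479), I)))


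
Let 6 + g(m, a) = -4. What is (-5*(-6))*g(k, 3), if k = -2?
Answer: -300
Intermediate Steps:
g(m, a) = -10 (g(m, a) = -6 - 4 = -10)
(-5*(-6))*g(k, 3) = -5*(-6)*(-10) = 30*(-10) = -300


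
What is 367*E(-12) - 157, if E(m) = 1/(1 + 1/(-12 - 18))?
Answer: 6457/29 ≈ 222.66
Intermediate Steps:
E(m) = 30/29 (E(m) = 1/(1 + 1/(-30)) = 1/(1 - 1/30) = 1/(29/30) = 30/29)
367*E(-12) - 157 = 367*(30/29) - 157 = 11010/29 - 157 = 6457/29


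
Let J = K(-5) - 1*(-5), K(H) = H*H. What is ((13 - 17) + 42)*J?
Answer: 1140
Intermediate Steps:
K(H) = H²
J = 30 (J = (-5)² - 1*(-5) = 25 + 5 = 30)
((13 - 17) + 42)*J = ((13 - 17) + 42)*30 = (-4 + 42)*30 = 38*30 = 1140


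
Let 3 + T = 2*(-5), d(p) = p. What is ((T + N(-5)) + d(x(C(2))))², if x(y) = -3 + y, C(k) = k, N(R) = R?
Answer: 361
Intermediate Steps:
T = -13 (T = -3 + 2*(-5) = -3 - 10 = -13)
((T + N(-5)) + d(x(C(2))))² = ((-13 - 5) + (-3 + 2))² = (-18 - 1)² = (-19)² = 361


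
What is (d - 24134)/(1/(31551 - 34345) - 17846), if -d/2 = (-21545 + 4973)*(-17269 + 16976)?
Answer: 27200500844/49861725 ≈ 545.52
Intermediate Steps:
d = -9711192 (d = -2*(-21545 + 4973)*(-17269 + 16976) = -(-33144)*(-293) = -2*4855596 = -9711192)
(d - 24134)/(1/(31551 - 34345) - 17846) = (-9711192 - 24134)/(1/(31551 - 34345) - 17846) = -9735326/(1/(-2794) - 17846) = -9735326/(-1/2794 - 17846) = -9735326/(-49861725/2794) = -9735326*(-2794/49861725) = 27200500844/49861725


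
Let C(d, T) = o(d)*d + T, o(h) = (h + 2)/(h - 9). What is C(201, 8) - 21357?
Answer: -1352735/64 ≈ -21137.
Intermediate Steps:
o(h) = (2 + h)/(-9 + h)
C(d, T) = T + d*(2 + d)/(-9 + d) (C(d, T) = ((2 + d)/(-9 + d))*d + T = d*(2 + d)/(-9 + d) + T = T + d*(2 + d)/(-9 + d))
C(201, 8) - 21357 = (8*(-9 + 201) + 201*(2 + 201))/(-9 + 201) - 21357 = (8*192 + 201*203)/192 - 21357 = (1536 + 40803)/192 - 21357 = (1/192)*42339 - 21357 = 14113/64 - 21357 = -1352735/64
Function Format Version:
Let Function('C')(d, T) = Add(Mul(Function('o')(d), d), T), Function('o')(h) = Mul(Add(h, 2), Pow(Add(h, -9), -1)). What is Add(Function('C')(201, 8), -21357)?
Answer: Rational(-1352735, 64) ≈ -21137.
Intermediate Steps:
Function('o')(h) = Mul(Pow(Add(-9, h), -1), Add(2, h)) (Function('o')(h) = Mul(Add(2, h), Pow(Add(-9, h), -1)) = Mul(Pow(Add(-9, h), -1), Add(2, h)))
Function('C')(d, T) = Add(T, Mul(d, Pow(Add(-9, d), -1), Add(2, d))) (Function('C')(d, T) = Add(Mul(Mul(Pow(Add(-9, d), -1), Add(2, d)), d), T) = Add(Mul(d, Pow(Add(-9, d), -1), Add(2, d)), T) = Add(T, Mul(d, Pow(Add(-9, d), -1), Add(2, d))))
Add(Function('C')(201, 8), -21357) = Add(Mul(Pow(Add(-9, 201), -1), Add(Mul(8, Add(-9, 201)), Mul(201, Add(2, 201)))), -21357) = Add(Mul(Pow(192, -1), Add(Mul(8, 192), Mul(201, 203))), -21357) = Add(Mul(Rational(1, 192), Add(1536, 40803)), -21357) = Add(Mul(Rational(1, 192), 42339), -21357) = Add(Rational(14113, 64), -21357) = Rational(-1352735, 64)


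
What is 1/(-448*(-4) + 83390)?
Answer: 1/85182 ≈ 1.1740e-5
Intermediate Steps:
1/(-448*(-4) + 83390) = 1/(1792 + 83390) = 1/85182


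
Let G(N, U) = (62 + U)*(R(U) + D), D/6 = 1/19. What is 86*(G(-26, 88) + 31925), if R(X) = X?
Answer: 73811650/19 ≈ 3.8848e+6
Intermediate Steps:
D = 6/19 ≈ 0.31579
G(N, U) = (62 + U)*(6/19 + U) (G(N, U) = (62 + U)*(U + 6/19) = (62 + U)*(6/19 + U))
86*(G(-26, 88) + 31925) = 86*((372/19 + 88**2 + (1184/19)*88) + 31925) = 86*((372/19 + 7744 + 104192/19) + 31925) = 86*(251700/19 + 31925) = 86*(858275/19) = 73811650/19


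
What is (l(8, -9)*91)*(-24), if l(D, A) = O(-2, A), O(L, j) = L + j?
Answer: 24024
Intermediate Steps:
l(D, A) = -2 + A
(l(8, -9)*91)*(-24) = ((-2 - 9)*91)*(-24) = -11*91*(-24) = -1001*(-24) = 24024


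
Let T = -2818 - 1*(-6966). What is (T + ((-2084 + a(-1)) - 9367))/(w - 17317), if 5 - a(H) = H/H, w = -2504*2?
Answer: 7299/22325 ≈ 0.32694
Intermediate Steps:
w = -5008
a(H) = 4 (a(H) = 5 - H/H = 5 - 1*1 = 5 - 1 = 4)
T = 4148 (T = -2818 + 6966 = 4148)
(T + ((-2084 + a(-1)) - 9367))/(w - 17317) = (4148 + ((-2084 + 4) - 9367))/(-5008 - 17317) = (4148 + (-2080 - 9367))/(-22325) = (4148 - 11447)*(-1/22325) = -7299*(-1/22325) = 7299/22325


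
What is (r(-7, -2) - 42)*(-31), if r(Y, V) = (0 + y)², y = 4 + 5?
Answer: -1209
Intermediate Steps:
y = 9
r(Y, V) = 81 (r(Y, V) = (0 + 9)² = 9² = 81)
(r(-7, -2) - 42)*(-31) = (81 - 42)*(-31) = 39*(-31) = -1209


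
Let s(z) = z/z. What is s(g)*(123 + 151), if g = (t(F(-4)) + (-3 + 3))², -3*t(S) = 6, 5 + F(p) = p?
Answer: 274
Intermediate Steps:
F(p) = -5 + p
t(S) = -2 (t(S) = -⅓*6 = -2)
g = 4 (g = (-2 + (-3 + 3))² = (-2 + 0)² = (-2)² = 4)
s(z) = 1
s(g)*(123 + 151) = 1*(123 + 151) = 1*274 = 274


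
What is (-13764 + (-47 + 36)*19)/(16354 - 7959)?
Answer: -13973/8395 ≈ -1.6644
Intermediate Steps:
(-13764 + (-47 + 36)*19)/(16354 - 7959) = (-13764 - 11*19)/8395 = (-13764 - 209)*(1/8395) = -13973*1/8395 = -13973/8395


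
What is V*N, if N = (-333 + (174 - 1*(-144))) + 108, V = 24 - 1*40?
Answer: -1488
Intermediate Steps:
V = -16 (V = 24 - 40 = -16)
N = 93 (N = (-333 + (174 + 144)) + 108 = (-333 + 318) + 108 = -15 + 108 = 93)
V*N = -16*93 = -1488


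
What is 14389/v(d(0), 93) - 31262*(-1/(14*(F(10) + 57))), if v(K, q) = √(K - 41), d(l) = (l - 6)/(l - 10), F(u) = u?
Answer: 2233/67 - 14389*I*√1010/202 ≈ 33.328 - 2263.8*I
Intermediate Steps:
d(l) = (-6 + l)/(-10 + l)
v(K, q) = √(-41 + K)
14389/v(d(0), 93) - 31262*(-1/(14*(F(10) + 57))) = 14389/(√(-41 + (-6 + 0)/(-10 + 0))) - 31262*(-1/(14*(10 + 57))) = 14389/(√(-41 - 6/(-10))) - 31262/((-14*67)) = 14389/(√(-41 - ⅒*(-6))) - 31262/(-938) = 14389/(√(-41 + ⅗)) - 31262*(-1/938) = 14389/(√(-202/5)) + 2233/67 = 14389/((I*√1010/5)) + 2233/67 = 14389*(-I*√1010/202) + 2233/67 = -14389*I*√1010/202 + 2233/67 = 2233/67 - 14389*I*√1010/202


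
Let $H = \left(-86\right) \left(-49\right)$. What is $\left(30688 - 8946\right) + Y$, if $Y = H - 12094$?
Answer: $13862$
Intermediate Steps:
$H = 4214$
$Y = -7880$ ($Y = 4214 - 12094 = -7880$)
$\left(30688 - 8946\right) + Y = \left(30688 - 8946\right) - 7880 = 21742 - 7880 = 13862$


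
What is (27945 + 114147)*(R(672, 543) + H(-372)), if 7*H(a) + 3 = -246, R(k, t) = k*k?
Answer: 449129935188/7 ≈ 6.4161e+10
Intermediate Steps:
R(k, t) = k²
H(a) = -249/7 (H(a) = -3/7 + (⅐)*(-246) = -3/7 - 246/7 = -249/7)
(27945 + 114147)*(R(672, 543) + H(-372)) = (27945 + 114147)*(672² - 249/7) = 142092*(451584 - 249/7) = 142092*(3160839/7) = 449129935188/7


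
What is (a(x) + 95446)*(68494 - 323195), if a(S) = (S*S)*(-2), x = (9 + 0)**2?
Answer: -20968005124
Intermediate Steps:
x = 81 (x = 9**2 = 81)
a(S) = -2*S**2 (a(S) = S**2*(-2) = -2*S**2)
(a(x) + 95446)*(68494 - 323195) = (-2*81**2 + 95446)*(68494 - 323195) = (-2*6561 + 95446)*(-254701) = (-13122 + 95446)*(-254701) = 82324*(-254701) = -20968005124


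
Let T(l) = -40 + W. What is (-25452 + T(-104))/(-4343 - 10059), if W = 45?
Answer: 25447/14402 ≈ 1.7669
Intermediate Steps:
T(l) = 5 (T(l) = -40 + 45 = 5)
(-25452 + T(-104))/(-4343 - 10059) = (-25452 + 5)/(-4343 - 10059) = -25447/(-14402) = -25447*(-1/14402) = 25447/14402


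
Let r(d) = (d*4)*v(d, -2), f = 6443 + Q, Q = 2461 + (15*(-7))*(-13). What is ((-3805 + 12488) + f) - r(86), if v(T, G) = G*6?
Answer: 23080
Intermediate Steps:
Q = 3826 (Q = 2461 - 105*(-13) = 2461 + 1365 = 3826)
v(T, G) = 6*G
f = 10269 (f = 6443 + 3826 = 10269)
r(d) = -48*d (r(d) = (d*4)*(6*(-2)) = (4*d)*(-12) = -48*d)
((-3805 + 12488) + f) - r(86) = ((-3805 + 12488) + 10269) - (-48)*86 = (8683 + 10269) - 1*(-4128) = 18952 + 4128 = 23080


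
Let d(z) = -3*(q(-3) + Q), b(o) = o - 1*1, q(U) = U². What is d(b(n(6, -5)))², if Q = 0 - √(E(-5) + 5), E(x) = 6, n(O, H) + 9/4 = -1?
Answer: 828 - 162*√11 ≈ 290.71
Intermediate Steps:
n(O, H) = -13/4 (n(O, H) = -9/4 - 1 = -13/4)
b(o) = -1 + o (b(o) = o - 1 = -1 + o)
Q = -√11 (Q = 0 - √(6 + 5) = 0 - √11 = -√11 ≈ -3.3166)
d(z) = -27 + 3*√11 (d(z) = -3*((-3)² - √11) = -3*(9 - √11) = -27 + 3*√11)
d(b(n(6, -5)))² = (-27 + 3*√11)²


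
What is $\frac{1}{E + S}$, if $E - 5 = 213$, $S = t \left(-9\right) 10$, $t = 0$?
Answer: $\frac{1}{218} \approx 0.0045872$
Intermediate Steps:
$S = 0$ ($S = 0 \left(-9\right) 10 = 0 \cdot 10 = 0$)
$E = 218$ ($E = 5 + 213 = 218$)
$\frac{1}{E + S} = \frac{1}{218 + 0} = \frac{1}{218}$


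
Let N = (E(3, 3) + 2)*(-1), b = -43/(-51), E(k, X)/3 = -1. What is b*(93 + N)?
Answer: 4042/51 ≈ 79.255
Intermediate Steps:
E(k, X) = -3 (E(k, X) = 3*(-1) = -3)
b = 43/51 (b = -43*(-1/51) = 43/51 ≈ 0.84314)
N = 1 (N = (-3 + 2)*(-1) = -1*(-1) = 1)
b*(93 + N) = 43*(93 + 1)/51 = (43/51)*94 = 4042/51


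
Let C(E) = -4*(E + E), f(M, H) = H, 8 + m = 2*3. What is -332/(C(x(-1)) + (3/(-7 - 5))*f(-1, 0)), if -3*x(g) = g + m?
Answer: 83/2 ≈ 41.500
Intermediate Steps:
m = -2 (m = -8 + 2*3 = -8 + 6 = -2)
x(g) = ⅔ - g/3 (x(g) = -(g - 2)/3 = -(-2 + g)/3 = ⅔ - g/3)
C(E) = -8*E
-332/(C(x(-1)) + (3/(-7 - 5))*f(-1, 0)) = -332/(-8*(⅔ - ⅓*(-1)) + (3/(-7 - 5))*0) = -332/(-8*(⅔ + ⅓) + (3/(-12))*0) = -332/(-8*1 + (3*(-1/12))*0) = -332/(-8 - ¼*0) = -332/(-8 + 0) = -332/(-8) = -332*(-⅛) = 83/2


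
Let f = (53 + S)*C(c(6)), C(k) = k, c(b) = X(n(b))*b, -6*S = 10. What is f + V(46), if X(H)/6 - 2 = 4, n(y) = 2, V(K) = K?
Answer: 11134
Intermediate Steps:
S = -5/3 (S = -⅙*10 = -5/3 ≈ -1.6667)
X(H) = 36 (X(H) = 12 + 6*4 = 12 + 24 = 36)
c(b) = 36*b
f = 11088 (f = (53 - 5/3)*(36*6) = (154/3)*216 = 11088)
f + V(46) = 11088 + 46 = 11134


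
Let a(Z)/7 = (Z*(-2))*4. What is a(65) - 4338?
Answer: -7978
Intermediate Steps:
a(Z) = -56*Z (a(Z) = 7*((Z*(-2))*4) = 7*(-2*Z*4) = 7*(-8*Z) = -56*Z)
a(65) - 4338 = -56*65 - 4338 = -3640 - 4338 = -7978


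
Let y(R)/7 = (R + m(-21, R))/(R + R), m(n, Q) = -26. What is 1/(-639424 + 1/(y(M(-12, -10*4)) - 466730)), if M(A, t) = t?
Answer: -18668969/11937386833896 ≈ -1.5639e-6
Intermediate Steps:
y(R) = 7*(-26 + R)/(2*R) (y(R) = 7*((R - 26)/(R + R)) = 7*((-26 + R)/((2*R))) = 7*((-26 + R)*(1/(2*R))) = 7*((-26 + R)/(2*R)) = 7*(-26 + R)/(2*R))
1/(-639424 + 1/(y(M(-12, -10*4)) - 466730)) = 1/(-639424 + 1/((7/2 - 91/((-10*4))) - 466730)) = 1/(-639424 + 1/((7/2 - 91/(-40)) - 466730)) = 1/(-639424 + 1/((7/2 - 91*(-1/40)) - 466730)) = 1/(-639424 + 1/((7/2 + 91/40) - 466730)) = 1/(-639424 + 1/(231/40 - 466730)) = 1/(-639424 + 1/(-18668969/40)) = 1/(-639424 - 40/18668969) = 1/(-11937386833896/18668969) = -18668969/11937386833896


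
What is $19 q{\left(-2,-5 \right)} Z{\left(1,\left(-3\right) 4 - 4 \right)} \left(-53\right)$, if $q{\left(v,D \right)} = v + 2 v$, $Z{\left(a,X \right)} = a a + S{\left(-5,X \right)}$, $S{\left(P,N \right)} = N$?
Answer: $-90630$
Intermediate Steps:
$Z{\left(a,X \right)} = X + a^{2}$ ($Z{\left(a,X \right)} = a a + X = a^{2} + X = X + a^{2}$)
$q{\left(v,D \right)} = 3 v$
$19 q{\left(-2,-5 \right)} Z{\left(1,\left(-3\right) 4 - 4 \right)} \left(-53\right) = 19 \cdot 3 \left(-2\right) \left(\left(\left(-3\right) 4 - 4\right) + 1^{2}\right) \left(-53\right) = 19 \left(-6\right) \left(\left(-12 - 4\right) + 1\right) \left(-53\right) = - 114 \left(-16 + 1\right) \left(-53\right) = - 114 \left(\left(-15\right) \left(-53\right)\right) = \left(-114\right) 795 = -90630$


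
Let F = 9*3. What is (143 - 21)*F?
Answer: 3294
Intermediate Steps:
F = 27
(143 - 21)*F = (143 - 21)*27 = 122*27 = 3294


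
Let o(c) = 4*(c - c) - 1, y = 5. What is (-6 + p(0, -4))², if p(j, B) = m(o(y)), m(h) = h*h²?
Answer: 49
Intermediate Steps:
o(c) = -1 (o(c) = 4*0 - 1 = 0 - 1 = -1)
m(h) = h³
p(j, B) = -1 (p(j, B) = (-1)³ = -1)
(-6 + p(0, -4))² = (-6 - 1)² = (-7)² = 49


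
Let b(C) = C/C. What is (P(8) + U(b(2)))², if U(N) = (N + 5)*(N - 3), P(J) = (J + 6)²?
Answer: 33856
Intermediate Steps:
b(C) = 1
P(J) = (6 + J)²
U(N) = (-3 + N)*(5 + N) (U(N) = (5 + N)*(-3 + N) = (-3 + N)*(5 + N))
(P(8) + U(b(2)))² = ((6 + 8)² + (-15 + 1² + 2*1))² = (14² + (-15 + 1 + 2))² = (196 - 12)² = 184² = 33856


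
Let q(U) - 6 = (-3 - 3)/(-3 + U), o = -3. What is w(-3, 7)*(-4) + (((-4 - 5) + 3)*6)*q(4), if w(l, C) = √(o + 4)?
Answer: -4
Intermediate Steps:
w(l, C) = 1 (w(l, C) = √(-3 + 4) = √1 = 1)
q(U) = 6 - 6/(-3 + U) (q(U) = 6 + (-3 - 3)/(-3 + U) = 6 - 6/(-3 + U))
w(-3, 7)*(-4) + (((-4 - 5) + 3)*6)*q(4) = 1*(-4) + (((-4 - 5) + 3)*6)*(6*(-4 + 4)/(-3 + 4)) = -4 + ((-9 + 3)*6)*(6*0/1) = -4 + (-6*6)*(6*1*0) = -4 - 36*0 = -4 + 0 = -4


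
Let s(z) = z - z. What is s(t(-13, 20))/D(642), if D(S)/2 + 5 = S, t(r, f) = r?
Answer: 0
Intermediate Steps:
s(z) = 0
D(S) = -10 + 2*S
s(t(-13, 20))/D(642) = 0/(-10 + 2*642) = 0/(-10 + 1284) = 0/1274 = 0*(1/1274) = 0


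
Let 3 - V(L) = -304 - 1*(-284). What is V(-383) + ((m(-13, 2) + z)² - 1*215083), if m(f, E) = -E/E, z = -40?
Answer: -213379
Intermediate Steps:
V(L) = 23 (V(L) = 3 - (-304 - 1*(-284)) = 3 - (-304 + 284) = 3 - 1*(-20) = 3 + 20 = 23)
m(f, E) = -1 (m(f, E) = -1*1 = -1)
V(-383) + ((m(-13, 2) + z)² - 1*215083) = 23 + ((-1 - 40)² - 1*215083) = 23 + ((-41)² - 215083) = 23 + (1681 - 215083) = 23 - 213402 = -213379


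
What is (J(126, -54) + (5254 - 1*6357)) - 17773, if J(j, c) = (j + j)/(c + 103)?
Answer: -132096/7 ≈ -18871.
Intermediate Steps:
J(j, c) = 2*j/(103 + c) (J(j, c) = (2*j)/(103 + c) = 2*j/(103 + c))
(J(126, -54) + (5254 - 1*6357)) - 17773 = (2*126/(103 - 54) + (5254 - 1*6357)) - 17773 = (2*126/49 + (5254 - 6357)) - 17773 = (2*126*(1/49) - 1103) - 17773 = (36/7 - 1103) - 17773 = -7685/7 - 17773 = -132096/7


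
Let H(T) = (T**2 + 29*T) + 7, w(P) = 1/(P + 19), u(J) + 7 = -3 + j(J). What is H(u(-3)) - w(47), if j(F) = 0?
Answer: -12079/66 ≈ -183.02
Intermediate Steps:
u(J) = -10 (u(J) = -7 + (-3 + 0) = -7 - 3 = -10)
w(P) = 1/(19 + P)
H(T) = 7 + T**2 + 29*T
H(u(-3)) - w(47) = (7 + (-10)**2 + 29*(-10)) - 1/(19 + 47) = (7 + 100 - 290) - 1/66 = -183 - 1*1/66 = -183 - 1/66 = -12079/66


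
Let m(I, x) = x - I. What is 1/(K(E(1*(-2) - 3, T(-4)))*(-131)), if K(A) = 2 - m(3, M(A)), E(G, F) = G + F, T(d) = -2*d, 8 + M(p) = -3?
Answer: -1/2096 ≈ -0.00047710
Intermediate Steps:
M(p) = -11 (M(p) = -8 - 3 = -11)
E(G, F) = F + G
K(A) = 16 (K(A) = 2 - (-11 - 1*3) = 2 - (-11 - 3) = 2 - 1*(-14) = 2 + 14 = 16)
1/(K(E(1*(-2) - 3, T(-4)))*(-131)) = 1/(16*(-131)) = 1/(-2096) = -1/2096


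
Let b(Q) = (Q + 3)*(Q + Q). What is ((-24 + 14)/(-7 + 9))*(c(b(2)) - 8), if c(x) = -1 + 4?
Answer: 25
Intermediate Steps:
b(Q) = 2*Q*(3 + Q) (b(Q) = (3 + Q)*(2*Q) = 2*Q*(3 + Q))
c(x) = 3
((-24 + 14)/(-7 + 9))*(c(b(2)) - 8) = ((-24 + 14)/(-7 + 9))*(3 - 8) = -10/2*(-5) = -10*½*(-5) = -5*(-5) = 25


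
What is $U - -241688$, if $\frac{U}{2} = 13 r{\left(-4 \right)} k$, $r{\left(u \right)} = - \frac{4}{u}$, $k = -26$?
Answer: $241012$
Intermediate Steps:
$U = -676$ ($U = 2 \cdot 13 \left(- \frac{4}{-4}\right) \left(-26\right) = 2 \cdot 13 \left(\left(-4\right) \left(- \frac{1}{4}\right)\right) \left(-26\right) = 2 \cdot 13 \cdot 1 \left(-26\right) = 2 \cdot 13 \left(-26\right) = 2 \left(-338\right) = -676$)
$U - -241688 = -676 - -241688 = -676 + 241688 = 241012$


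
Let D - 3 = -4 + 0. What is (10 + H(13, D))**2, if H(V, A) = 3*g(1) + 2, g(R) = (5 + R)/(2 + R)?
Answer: 324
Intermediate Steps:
D = -1 (D = 3 + (-4 + 0) = 3 - 4 = -1)
g(R) = (5 + R)/(2 + R)
H(V, A) = 8 (H(V, A) = 3*((5 + 1)/(2 + 1)) + 2 = 3*(6/3) + 2 = 3*((1/3)*6) + 2 = 3*2 + 2 = 6 + 2 = 8)
(10 + H(13, D))**2 = (10 + 8)**2 = 18**2 = 324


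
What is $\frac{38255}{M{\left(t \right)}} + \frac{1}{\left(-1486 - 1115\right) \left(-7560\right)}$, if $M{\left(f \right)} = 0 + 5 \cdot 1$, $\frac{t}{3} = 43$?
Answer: $\frac{150445897561}{19663560} \approx 7651.0$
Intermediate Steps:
$t = 129$ ($t = 3 \cdot 43 = 129$)
$M{\left(f \right)} = 5$ ($M{\left(f \right)} = 0 + 5 = 5$)
$\frac{38255}{M{\left(t \right)}} + \frac{1}{\left(-1486 - 1115\right) \left(-7560\right)} = \frac{38255}{5} + \frac{1}{\left(-1486 - 1115\right) \left(-7560\right)} = 38255 \cdot \frac{1}{5} + \frac{1}{-2601} \left(- \frac{1}{7560}\right) = 7651 - - \frac{1}{19663560} = 7651 + \frac{1}{19663560} = \frac{150445897561}{19663560}$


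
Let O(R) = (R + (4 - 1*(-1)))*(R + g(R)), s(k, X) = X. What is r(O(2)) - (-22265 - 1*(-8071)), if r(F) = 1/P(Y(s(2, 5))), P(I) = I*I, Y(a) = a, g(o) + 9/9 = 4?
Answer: 354851/25 ≈ 14194.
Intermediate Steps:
g(o) = 3 (g(o) = -1 + 4 = 3)
O(R) = (3 + R)*(5 + R) (O(R) = (R + (4 - 1*(-1)))*(R + 3) = (R + (4 + 1))*(3 + R) = (R + 5)*(3 + R) = (5 + R)*(3 + R) = (3 + R)*(5 + R))
P(I) = I²
r(F) = 1/25 (r(F) = 1/(5²) = 1/25)
r(O(2)) - (-22265 - 1*(-8071)) = 1/25 - (-22265 - 1*(-8071)) = 1/25 - (-22265 + 8071) = 1/25 - 1*(-14194) = 1/25 + 14194 = 354851/25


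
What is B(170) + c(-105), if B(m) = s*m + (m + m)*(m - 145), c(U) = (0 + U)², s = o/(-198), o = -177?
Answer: 649340/33 ≈ 19677.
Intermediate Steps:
s = 59/66 (s = -177/(-198) = -177*(-1/198) = 59/66 ≈ 0.89394)
c(U) = U²
B(m) = 59*m/66 + 2*m*(-145 + m) (B(m) = 59*m/66 + (m + m)*(m - 145) = 59*m/66 + (2*m)*(-145 + m) = 59*m/66 + 2*m*(-145 + m))
B(170) + c(-105) = (1/66)*170*(-19081 + 132*170) + (-105)² = (1/66)*170*(-19081 + 22440) + 11025 = (1/66)*170*3359 + 11025 = 285515/33 + 11025 = 649340/33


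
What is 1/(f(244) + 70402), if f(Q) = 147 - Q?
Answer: 1/70305 ≈ 1.4224e-5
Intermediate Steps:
1/(f(244) + 70402) = 1/((147 - 1*244) + 70402) = 1/((147 - 244) + 70402) = 1/(-97 + 70402) = 1/70305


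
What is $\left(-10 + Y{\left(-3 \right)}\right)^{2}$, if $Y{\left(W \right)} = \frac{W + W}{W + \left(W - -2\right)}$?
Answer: $\frac{289}{4} \approx 72.25$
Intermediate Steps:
$Y{\left(W \right)} = \frac{2 W}{2 + 2 W}$ ($Y{\left(W \right)} = \frac{2 W}{W + \left(W + 2\right)} = \frac{2 W}{W + \left(2 + W\right)} = \frac{2 W}{2 + 2 W}$)
$\left(-10 + Y{\left(-3 \right)}\right)^{2} = \left(-10 - \frac{3}{1 - 3}\right)^{2} = \left(-10 - \frac{3}{-2}\right)^{2} = \left(-10 - - \frac{3}{2}\right)^{2} = \left(-10 + \frac{3}{2}\right)^{2} = \left(- \frac{17}{2}\right)^{2} = \frac{289}{4}$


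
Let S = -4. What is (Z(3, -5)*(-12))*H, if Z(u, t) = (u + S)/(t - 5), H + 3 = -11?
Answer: 84/5 ≈ 16.800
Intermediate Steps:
H = -14 (H = -3 - 11 = -14)
Z(u, t) = (-4 + u)/(-5 + t) (Z(u, t) = (u - 4)/(t - 5) = (-4 + u)/(-5 + t))
(Z(3, -5)*(-12))*H = (((-4 + 3)/(-5 - 5))*(-12))*(-14) = ((-1/(-10))*(-12))*(-14) = (-1/10*(-1)*(-12))*(-14) = ((1/10)*(-12))*(-14) = -6/5*(-14) = 84/5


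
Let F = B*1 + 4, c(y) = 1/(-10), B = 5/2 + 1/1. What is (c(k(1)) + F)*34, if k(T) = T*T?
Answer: 1258/5 ≈ 251.60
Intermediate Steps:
B = 7/2 (B = 5*(½) + 1*1 = 5/2 + 1 = 7/2 ≈ 3.5000)
k(T) = T²
c(y) = -⅒
F = 15/2 (F = (7/2)*1 + 4 = 7/2 + 4 = 15/2 ≈ 7.5000)
(c(k(1)) + F)*34 = (-⅒ + 15/2)*34 = (37/5)*34 = 1258/5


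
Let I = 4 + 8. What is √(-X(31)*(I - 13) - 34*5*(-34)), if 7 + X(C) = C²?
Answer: √6734 ≈ 82.061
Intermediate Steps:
I = 12
X(C) = -7 + C²
√(-X(31)*(I - 13) - 34*5*(-34)) = √(-(-7 + 31²)*(12 - 13) - 34*5*(-34)) = √(-(-7 + 961)*(-1) - 170*(-34)) = √(-954*(-1) + 5780) = √(-1*(-954) + 5780) = √(954 + 5780) = √6734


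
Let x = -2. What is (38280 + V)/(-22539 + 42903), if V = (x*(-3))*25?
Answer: 6405/3394 ≈ 1.8872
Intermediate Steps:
V = 150 (V = -2*(-3)*25 = 6*25 = 150)
(38280 + V)/(-22539 + 42903) = (38280 + 150)/(-22539 + 42903) = 38430/20364 = 38430*(1/20364) = 6405/3394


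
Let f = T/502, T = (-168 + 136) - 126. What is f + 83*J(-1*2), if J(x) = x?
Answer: -41745/251 ≈ -166.31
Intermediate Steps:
T = -158 (T = -32 - 126 = -158)
f = -79/251 (f = -158/502 = -158*1/502 = -79/251 ≈ -0.31474)
f + 83*J(-1*2) = -79/251 + 83*(-1*2) = -79/251 + 83*(-2) = -79/251 - 166 = -41745/251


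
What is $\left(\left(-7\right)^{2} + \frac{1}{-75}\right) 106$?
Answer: $\frac{389444}{75} \approx 5192.6$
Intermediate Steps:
$\left(\left(-7\right)^{2} + \frac{1}{-75}\right) 106 = \left(49 - \frac{1}{75}\right) 106 = \frac{3674}{75} \cdot 106 = \frac{389444}{75}$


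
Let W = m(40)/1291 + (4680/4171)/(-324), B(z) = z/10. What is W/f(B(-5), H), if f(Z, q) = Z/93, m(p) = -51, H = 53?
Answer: 129103778/16154283 ≈ 7.9919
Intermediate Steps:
B(z) = z/10 (B(z) = z*(1/10) = z/10)
f(Z, q) = Z/93 (f(Z, q) = Z*(1/93) = Z/93)
W = -2082319/48462849 (W = -51/1291 + (4680/4171)/(-324) = -51*1/1291 + (4680*(1/4171))*(-1/324) = -51/1291 + (4680/4171)*(-1/324) = -51/1291 - 130/37539 = -2082319/48462849 ≈ -0.042967)
W/f(B(-5), H) = -2082319/(48462849*(((1/10)*(-5))/93)) = -2082319/(48462849*((1/93)*(-1/2))) = -2082319/(48462849*(-1/186)) = -2082319/48462849*(-186) = 129103778/16154283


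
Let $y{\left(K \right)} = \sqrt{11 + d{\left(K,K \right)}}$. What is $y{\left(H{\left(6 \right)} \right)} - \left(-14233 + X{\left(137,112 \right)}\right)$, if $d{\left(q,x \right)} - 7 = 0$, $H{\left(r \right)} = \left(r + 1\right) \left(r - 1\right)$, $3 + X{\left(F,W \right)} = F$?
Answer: $14099 + 3 \sqrt{2} \approx 14103.0$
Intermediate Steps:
$X{\left(F,W \right)} = -3 + F$
$H{\left(r \right)} = \left(1 + r\right) \left(-1 + r\right)$
$d{\left(q,x \right)} = 7$ ($d{\left(q,x \right)} = 7 + 0 = 7$)
$y{\left(K \right)} = 3 \sqrt{2}$ ($y{\left(K \right)} = \sqrt{11 + 7} = \sqrt{18} = 3 \sqrt{2}$)
$y{\left(H{\left(6 \right)} \right)} - \left(-14233 + X{\left(137,112 \right)}\right) = 3 \sqrt{2} - \left(-14233 + \left(-3 + 137\right)\right) = 3 \sqrt{2} - \left(-14233 + 134\right) = 3 \sqrt{2} - -14099 = 3 \sqrt{2} + 14099 = 14099 + 3 \sqrt{2}$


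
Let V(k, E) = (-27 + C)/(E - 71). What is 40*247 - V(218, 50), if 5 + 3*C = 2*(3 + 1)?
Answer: 207454/21 ≈ 9878.8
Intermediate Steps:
C = 1 (C = -5/3 + (2*(3 + 1))/3 = -5/3 + (2*4)/3 = -5/3 + (⅓)*8 = -5/3 + 8/3 = 1)
V(k, E) = -26/(-71 + E) (V(k, E) = (-27 + 1)/(E - 71) = -26/(-71 + E))
40*247 - V(218, 50) = 40*247 - (-26)/(-71 + 50) = 9880 - (-26)/(-21) = 9880 - (-26)*(-1)/21 = 9880 - 1*26/21 = 9880 - 26/21 = 207454/21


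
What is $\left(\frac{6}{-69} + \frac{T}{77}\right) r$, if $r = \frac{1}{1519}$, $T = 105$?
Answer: $\frac{323}{384307} \approx 0.00084047$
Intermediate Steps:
$r = \frac{1}{1519} \approx 0.00065833$
$\left(\frac{6}{-69} + \frac{T}{77}\right) r = \left(\frac{6}{-69} + \frac{105}{77}\right) \frac{1}{1519} = \left(6 \left(- \frac{1}{69}\right) + 105 \cdot \frac{1}{77}\right) \frac{1}{1519} = \left(- \frac{2}{23} + \frac{15}{11}\right) \frac{1}{1519} = \frac{323}{253} \cdot \frac{1}{1519} = \frac{323}{384307}$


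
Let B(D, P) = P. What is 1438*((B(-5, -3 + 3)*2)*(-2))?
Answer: 0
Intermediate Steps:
1438*((B(-5, -3 + 3)*2)*(-2)) = 1438*(((-3 + 3)*2)*(-2)) = 1438*((0*2)*(-2)) = 1438*(0*(-2)) = 1438*0 = 0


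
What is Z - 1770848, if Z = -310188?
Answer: -2081036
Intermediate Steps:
Z - 1770848 = -310188 - 1770848 = -2081036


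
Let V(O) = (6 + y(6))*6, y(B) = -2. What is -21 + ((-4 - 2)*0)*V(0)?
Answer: -21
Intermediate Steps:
V(O) = 24 (V(O) = (6 - 2)*6 = 4*6 = 24)
-21 + ((-4 - 2)*0)*V(0) = -21 + ((-4 - 2)*0)*24 = -21 - 6*0*24 = -21 + 0*24 = -21 + 0 = -21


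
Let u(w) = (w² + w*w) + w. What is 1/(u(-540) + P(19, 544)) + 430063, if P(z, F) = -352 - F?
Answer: 250195171133/581764 ≈ 4.3006e+5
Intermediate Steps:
u(w) = w + 2*w² (u(w) = (w² + w²) + w = 2*w² + w = w + 2*w²)
1/(u(-540) + P(19, 544)) + 430063 = 1/(-540*(1 + 2*(-540)) + (-352 - 1*544)) + 430063 = 1/(-540*(1 - 1080) + (-352 - 544)) + 430063 = 1/(-540*(-1079) - 896) + 430063 = 1/(582660 - 896) + 430063 = 1/581764 + 430063 = 250195171133/581764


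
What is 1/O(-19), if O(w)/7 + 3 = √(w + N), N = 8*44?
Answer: 1/756 + √37/756 ≈ 0.0093687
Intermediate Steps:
N = 352
O(w) = -21 + 7*√(352 + w) (O(w) = -21 + 7*√(w + 352) = -21 + 7*√(352 + w))
1/O(-19) = 1/(-21 + 7*√(352 - 19)) = 1/(-21 + 7*√333) = 1/(-21 + 7*(3*√37)) = 1/(-21 + 21*√37)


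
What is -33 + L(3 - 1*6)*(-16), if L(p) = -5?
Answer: 47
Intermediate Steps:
-33 + L(3 - 1*6)*(-16) = -33 - 5*(-16) = -33 + 80 = 47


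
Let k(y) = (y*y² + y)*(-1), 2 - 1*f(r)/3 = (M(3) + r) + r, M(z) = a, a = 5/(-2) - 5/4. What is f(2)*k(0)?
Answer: 0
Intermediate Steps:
a = -15/4 (a = 5*(-½) - 5*¼ = -5/2 - 5/4 = -15/4 ≈ -3.7500)
M(z) = -15/4
f(r) = 69/4 - 6*r (f(r) = 6 - 3*((-15/4 + r) + r) = 6 - 3*(-15/4 + 2*r) = 6 + (45/4 - 6*r) = 69/4 - 6*r)
k(y) = -y - y³ (k(y) = (y³ + y)*(-1) = (y + y³)*(-1) = -y - y³)
f(2)*k(0) = (69/4 - 6*2)*(-1*0 - 1*0³) = (69/4 - 12)*(0 - 1*0) = 21*(0 + 0)/4 = (21/4)*0 = 0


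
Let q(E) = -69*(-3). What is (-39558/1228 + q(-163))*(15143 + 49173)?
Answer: 3451164402/307 ≈ 1.1242e+7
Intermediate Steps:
q(E) = 207
(-39558/1228 + q(-163))*(15143 + 49173) = (-39558/1228 + 207)*(15143 + 49173) = (-39558*1/1228 + 207)*64316 = (-19779/614 + 207)*64316 = (107319/614)*64316 = 3451164402/307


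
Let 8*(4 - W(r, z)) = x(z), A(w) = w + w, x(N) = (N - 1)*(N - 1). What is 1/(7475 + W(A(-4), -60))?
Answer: 8/56111 ≈ 0.00014257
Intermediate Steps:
x(N) = (-1 + N)**2 (x(N) = (-1 + N)*(-1 + N) = (-1 + N)**2)
A(w) = 2*w
W(r, z) = 4 - (-1 + z)**2/8
1/(7475 + W(A(-4), -60)) = 1/(7475 + (4 - (-1 - 60)**2/8)) = 1/(7475 + (4 - 1/8*(-61)**2)) = 1/(7475 + (4 - 1/8*3721)) = 1/(7475 + (4 - 3721/8)) = 1/(7475 - 3689/8) = 1/(56111/8) = 8/56111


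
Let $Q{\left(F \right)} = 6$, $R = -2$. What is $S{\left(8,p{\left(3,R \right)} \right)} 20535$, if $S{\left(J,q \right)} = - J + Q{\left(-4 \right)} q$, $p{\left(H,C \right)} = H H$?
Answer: $944610$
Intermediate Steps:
$p{\left(H,C \right)} = H^{2}$
$S{\left(J,q \right)} = - J + 6 q$
$S{\left(8,p{\left(3,R \right)} \right)} 20535 = \left(\left(-1\right) 8 + 6 \cdot 3^{2}\right) 20535 = \left(-8 + 6 \cdot 9\right) 20535 = \left(-8 + 54\right) 20535 = 46 \cdot 20535 = 944610$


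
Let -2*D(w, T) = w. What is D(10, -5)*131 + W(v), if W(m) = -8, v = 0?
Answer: -663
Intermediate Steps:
D(w, T) = -w/2
D(10, -5)*131 + W(v) = -½*10*131 - 8 = -5*131 - 8 = -655 - 8 = -663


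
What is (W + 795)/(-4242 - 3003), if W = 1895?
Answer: -538/1449 ≈ -0.37129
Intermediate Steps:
(W + 795)/(-4242 - 3003) = (1895 + 795)/(-4242 - 3003) = 2690/(-7245) = 2690*(-1/7245) = -538/1449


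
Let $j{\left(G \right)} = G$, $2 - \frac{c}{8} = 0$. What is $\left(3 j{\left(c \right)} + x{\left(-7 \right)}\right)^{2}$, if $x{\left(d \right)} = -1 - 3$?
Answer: $1936$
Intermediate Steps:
$c = 16$ ($c = 16 - 0 = 16 + 0 = 16$)
$x{\left(d \right)} = -4$
$\left(3 j{\left(c \right)} + x{\left(-7 \right)}\right)^{2} = \left(3 \cdot 16 - 4\right)^{2} = \left(48 - 4\right)^{2} = 44^{2} = 1936$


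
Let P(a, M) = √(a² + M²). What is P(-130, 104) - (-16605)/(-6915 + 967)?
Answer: -16605/5948 + 26*√41 ≈ 163.69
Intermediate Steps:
P(a, M) = √(M² + a²)
P(-130, 104) - (-16605)/(-6915 + 967) = √(104² + (-130)²) - (-16605)/(-6915 + 967) = √(10816 + 16900) - (-16605)/(-5948) = √27716 - (-16605)*(-1)/5948 = 26*√41 - 1*16605/5948 = 26*√41 - 16605/5948 = -16605/5948 + 26*√41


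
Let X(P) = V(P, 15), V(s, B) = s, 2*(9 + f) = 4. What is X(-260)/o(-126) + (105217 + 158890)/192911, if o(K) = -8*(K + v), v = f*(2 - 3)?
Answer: 50318251/45912818 ≈ 1.0960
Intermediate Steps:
f = -7 (f = -9 + (½)*4 = -9 + 2 = -7)
X(P) = P
v = 7 (v = -7*(2 - 3) = -7*(-1) = 7)
o(K) = -56 - 8*K (o(K) = -8*(K + 7) = -8*(7 + K) = -56 - 8*K)
X(-260)/o(-126) + (105217 + 158890)/192911 = -260/(-56 - 8*(-126)) + (105217 + 158890)/192911 = -260/(-56 + 1008) + 264107*(1/192911) = -260/952 + 264107/192911 = -260*1/952 + 264107/192911 = -65/238 + 264107/192911 = 50318251/45912818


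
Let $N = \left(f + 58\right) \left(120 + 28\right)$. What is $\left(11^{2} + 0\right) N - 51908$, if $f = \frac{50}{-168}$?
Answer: $\frac{20609951}{21} \approx 9.8143 \cdot 10^{5}$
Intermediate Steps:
$f = - \frac{25}{84}$ ($f = 50 \left(- \frac{1}{168}\right) = - \frac{25}{84} \approx -0.29762$)
$N = \frac{179339}{21}$ ($N = \left(- \frac{25}{84} + 58\right) \left(120 + 28\right) = \frac{4847}{84} \cdot 148 = \frac{179339}{21} \approx 8540.0$)
$\left(11^{2} + 0\right) N - 51908 = \left(11^{2} + 0\right) \frac{179339}{21} - 51908 = \left(121 + 0\right) \frac{179339}{21} - 51908 = 121 \cdot \frac{179339}{21} - 51908 = \frac{21700019}{21} - 51908 = \frac{20609951}{21}$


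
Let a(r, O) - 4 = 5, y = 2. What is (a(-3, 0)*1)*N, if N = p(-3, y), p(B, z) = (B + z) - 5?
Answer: -54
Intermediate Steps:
p(B, z) = -5 + B + z
N = -6 (N = -5 - 3 + 2 = -6)
a(r, O) = 9 (a(r, O) = 4 + 5 = 9)
(a(-3, 0)*1)*N = (9*1)*(-6) = 9*(-6) = -54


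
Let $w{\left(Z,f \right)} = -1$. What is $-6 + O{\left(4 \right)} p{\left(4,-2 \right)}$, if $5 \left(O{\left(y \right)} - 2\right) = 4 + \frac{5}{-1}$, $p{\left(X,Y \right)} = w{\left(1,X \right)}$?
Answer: $- \frac{39}{5} \approx -7.8$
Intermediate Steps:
$p{\left(X,Y \right)} = -1$
$O{\left(y \right)} = \frac{9}{5}$ ($O{\left(y \right)} = 2 + \frac{4 + \frac{5}{-1}}{5} = 2 + \frac{4 + 5 \left(-1\right)}{5} = 2 + \frac{4 - 5}{5} = 2 + \frac{1}{5} \left(-1\right) = 2 - \frac{1}{5} = \frac{9}{5}$)
$-6 + O{\left(4 \right)} p{\left(4,-2 \right)} = -6 + \frac{9}{5} \left(-1\right) = -6 - \frac{9}{5} = - \frac{39}{5}$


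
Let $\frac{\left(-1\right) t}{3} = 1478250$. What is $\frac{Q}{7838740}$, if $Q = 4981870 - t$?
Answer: $\frac{470831}{391937} \approx 1.2013$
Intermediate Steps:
$t = -4434750$ ($t = \left(-3\right) 1478250 = -4434750$)
$Q = 9416620$ ($Q = 4981870 - -4434750 = 4981870 + 4434750 = 9416620$)
$\frac{Q}{7838740} = \frac{9416620}{7838740} = 9416620 \cdot \frac{1}{7838740} = \frac{470831}{391937}$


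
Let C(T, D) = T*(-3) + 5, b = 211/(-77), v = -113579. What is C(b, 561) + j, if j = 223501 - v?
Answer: 25956178/77 ≈ 3.3709e+5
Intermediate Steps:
b = -211/77 (b = 211*(-1/77) = -211/77 ≈ -2.7403)
C(T, D) = 5 - 3*T (C(T, D) = -3*T + 5 = 5 - 3*T)
j = 337080 (j = 223501 - 1*(-113579) = 223501 + 113579 = 337080)
C(b, 561) + j = (5 - 3*(-211/77)) + 337080 = (5 + 633/77) + 337080 = 1018/77 + 337080 = 25956178/77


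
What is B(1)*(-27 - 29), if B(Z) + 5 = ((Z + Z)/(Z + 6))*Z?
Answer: 264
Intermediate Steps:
B(Z) = -5 + 2*Z²/(6 + Z) (B(Z) = -5 + ((Z + Z)/(Z + 6))*Z = -5 + ((2*Z)/(6 + Z))*Z = -5 + (2*Z/(6 + Z))*Z = -5 + 2*Z²/(6 + Z))
B(1)*(-27 - 29) = ((-30 - 5*1 + 2*1²)/(6 + 1))*(-27 - 29) = ((-30 - 5 + 2*1)/7)*(-56) = ((-30 - 5 + 2)/7)*(-56) = ((⅐)*(-33))*(-56) = -33/7*(-56) = 264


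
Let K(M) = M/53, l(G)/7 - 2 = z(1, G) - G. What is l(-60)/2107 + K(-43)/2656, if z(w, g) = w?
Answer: 1265063/6053024 ≈ 0.20900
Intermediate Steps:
l(G) = 21 - 7*G (l(G) = 14 + 7*(1 - G) = 14 + (7 - 7*G) = 21 - 7*G)
K(M) = M/53 (K(M) = M*(1/53) = M/53)
l(-60)/2107 + K(-43)/2656 = (21 - 7*(-60))/2107 + ((1/53)*(-43))/2656 = (21 + 420)*(1/2107) - 43/53*1/2656 = 441*(1/2107) - 43/140768 = 9/43 - 43/140768 = 1265063/6053024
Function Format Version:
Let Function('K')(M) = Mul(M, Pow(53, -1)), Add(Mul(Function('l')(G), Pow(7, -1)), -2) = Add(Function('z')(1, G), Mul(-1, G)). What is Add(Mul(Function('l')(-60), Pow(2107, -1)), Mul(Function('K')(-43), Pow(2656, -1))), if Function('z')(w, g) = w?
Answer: Rational(1265063, 6053024) ≈ 0.20900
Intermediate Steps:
Function('l')(G) = Add(21, Mul(-7, G)) (Function('l')(G) = Add(14, Mul(7, Add(1, Mul(-1, G)))) = Add(14, Add(7, Mul(-7, G))) = Add(21, Mul(-7, G)))
Function('K')(M) = Mul(Rational(1, 53), M) (Function('K')(M) = Mul(M, Rational(1, 53)) = Mul(Rational(1, 53), M))
Add(Mul(Function('l')(-60), Pow(2107, -1)), Mul(Function('K')(-43), Pow(2656, -1))) = Add(Mul(Add(21, Mul(-7, -60)), Pow(2107, -1)), Mul(Mul(Rational(1, 53), -43), Pow(2656, -1))) = Add(Mul(Add(21, 420), Rational(1, 2107)), Mul(Rational(-43, 53), Rational(1, 2656))) = Add(Mul(441, Rational(1, 2107)), Rational(-43, 140768)) = Add(Rational(9, 43), Rational(-43, 140768)) = Rational(1265063, 6053024)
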